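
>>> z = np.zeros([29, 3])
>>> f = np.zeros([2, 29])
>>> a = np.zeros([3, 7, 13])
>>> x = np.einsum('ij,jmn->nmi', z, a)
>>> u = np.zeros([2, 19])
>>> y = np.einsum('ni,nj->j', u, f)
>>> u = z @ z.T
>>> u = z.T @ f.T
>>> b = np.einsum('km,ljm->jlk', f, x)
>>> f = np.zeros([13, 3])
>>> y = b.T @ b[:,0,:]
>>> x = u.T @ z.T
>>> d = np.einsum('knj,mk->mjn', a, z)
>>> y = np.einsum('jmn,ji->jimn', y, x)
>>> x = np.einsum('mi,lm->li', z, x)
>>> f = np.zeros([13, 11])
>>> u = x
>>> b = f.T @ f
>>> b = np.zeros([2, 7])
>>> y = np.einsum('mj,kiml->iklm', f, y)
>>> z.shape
(29, 3)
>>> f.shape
(13, 11)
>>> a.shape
(3, 7, 13)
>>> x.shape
(2, 3)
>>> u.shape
(2, 3)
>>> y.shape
(29, 2, 2, 13)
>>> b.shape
(2, 7)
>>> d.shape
(29, 13, 7)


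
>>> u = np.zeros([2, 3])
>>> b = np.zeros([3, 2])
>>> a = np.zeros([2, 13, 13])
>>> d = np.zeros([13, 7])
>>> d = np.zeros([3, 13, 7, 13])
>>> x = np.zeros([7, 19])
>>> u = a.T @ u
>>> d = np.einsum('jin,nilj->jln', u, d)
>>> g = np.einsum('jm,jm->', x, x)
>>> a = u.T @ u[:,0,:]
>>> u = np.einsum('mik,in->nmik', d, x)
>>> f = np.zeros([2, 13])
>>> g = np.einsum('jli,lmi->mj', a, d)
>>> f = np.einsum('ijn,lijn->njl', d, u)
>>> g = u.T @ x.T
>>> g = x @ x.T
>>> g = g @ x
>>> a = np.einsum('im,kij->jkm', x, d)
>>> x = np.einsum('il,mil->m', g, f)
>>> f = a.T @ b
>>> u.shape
(19, 13, 7, 3)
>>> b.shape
(3, 2)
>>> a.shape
(3, 13, 19)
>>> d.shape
(13, 7, 3)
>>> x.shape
(3,)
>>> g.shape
(7, 19)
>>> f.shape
(19, 13, 2)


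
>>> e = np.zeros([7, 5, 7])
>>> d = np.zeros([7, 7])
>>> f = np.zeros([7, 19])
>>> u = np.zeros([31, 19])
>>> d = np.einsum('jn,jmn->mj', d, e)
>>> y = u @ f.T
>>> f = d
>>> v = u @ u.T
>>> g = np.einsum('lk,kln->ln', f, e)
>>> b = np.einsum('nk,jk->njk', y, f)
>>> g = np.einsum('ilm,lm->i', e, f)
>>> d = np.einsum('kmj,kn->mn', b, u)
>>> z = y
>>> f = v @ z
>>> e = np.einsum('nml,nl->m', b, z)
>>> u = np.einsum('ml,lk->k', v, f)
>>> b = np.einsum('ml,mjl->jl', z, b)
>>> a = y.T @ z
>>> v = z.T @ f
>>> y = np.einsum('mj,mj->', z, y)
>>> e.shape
(5,)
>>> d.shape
(5, 19)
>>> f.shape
(31, 7)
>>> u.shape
(7,)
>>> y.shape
()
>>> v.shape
(7, 7)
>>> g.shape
(7,)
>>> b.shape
(5, 7)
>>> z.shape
(31, 7)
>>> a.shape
(7, 7)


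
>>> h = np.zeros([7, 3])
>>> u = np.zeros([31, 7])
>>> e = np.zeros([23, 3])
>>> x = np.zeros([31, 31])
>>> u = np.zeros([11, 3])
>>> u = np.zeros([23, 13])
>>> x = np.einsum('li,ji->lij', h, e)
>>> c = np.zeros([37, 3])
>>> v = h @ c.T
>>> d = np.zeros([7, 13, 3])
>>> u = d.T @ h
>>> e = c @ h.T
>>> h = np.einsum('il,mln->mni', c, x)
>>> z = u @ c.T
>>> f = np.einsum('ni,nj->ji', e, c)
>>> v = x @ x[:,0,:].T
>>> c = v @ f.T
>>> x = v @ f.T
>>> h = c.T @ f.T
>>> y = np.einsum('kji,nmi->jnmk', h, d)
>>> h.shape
(3, 3, 3)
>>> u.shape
(3, 13, 3)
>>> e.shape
(37, 7)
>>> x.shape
(7, 3, 3)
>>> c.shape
(7, 3, 3)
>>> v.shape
(7, 3, 7)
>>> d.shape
(7, 13, 3)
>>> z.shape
(3, 13, 37)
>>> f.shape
(3, 7)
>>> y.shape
(3, 7, 13, 3)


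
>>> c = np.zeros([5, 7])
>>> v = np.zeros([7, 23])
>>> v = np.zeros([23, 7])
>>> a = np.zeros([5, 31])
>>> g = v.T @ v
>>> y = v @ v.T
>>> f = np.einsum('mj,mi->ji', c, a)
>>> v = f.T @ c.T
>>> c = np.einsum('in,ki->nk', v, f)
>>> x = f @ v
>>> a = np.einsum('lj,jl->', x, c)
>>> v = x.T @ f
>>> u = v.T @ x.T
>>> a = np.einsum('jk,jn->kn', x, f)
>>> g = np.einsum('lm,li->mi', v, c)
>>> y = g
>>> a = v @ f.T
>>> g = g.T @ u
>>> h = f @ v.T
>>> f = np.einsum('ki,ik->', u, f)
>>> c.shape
(5, 7)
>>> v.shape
(5, 31)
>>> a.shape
(5, 7)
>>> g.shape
(7, 7)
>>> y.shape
(31, 7)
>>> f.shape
()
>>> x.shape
(7, 5)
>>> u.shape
(31, 7)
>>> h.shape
(7, 5)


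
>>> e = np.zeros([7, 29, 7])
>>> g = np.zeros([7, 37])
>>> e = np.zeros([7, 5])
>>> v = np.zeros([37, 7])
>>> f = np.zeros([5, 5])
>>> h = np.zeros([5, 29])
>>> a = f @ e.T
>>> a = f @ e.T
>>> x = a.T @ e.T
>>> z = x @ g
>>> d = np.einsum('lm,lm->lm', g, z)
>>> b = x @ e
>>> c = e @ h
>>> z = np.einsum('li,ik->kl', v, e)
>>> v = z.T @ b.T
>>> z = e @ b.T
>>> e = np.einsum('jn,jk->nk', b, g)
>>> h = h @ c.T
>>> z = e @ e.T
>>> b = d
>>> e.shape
(5, 37)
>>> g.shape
(7, 37)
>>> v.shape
(37, 7)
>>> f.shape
(5, 5)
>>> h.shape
(5, 7)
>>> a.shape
(5, 7)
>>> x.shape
(7, 7)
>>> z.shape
(5, 5)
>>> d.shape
(7, 37)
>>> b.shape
(7, 37)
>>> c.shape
(7, 29)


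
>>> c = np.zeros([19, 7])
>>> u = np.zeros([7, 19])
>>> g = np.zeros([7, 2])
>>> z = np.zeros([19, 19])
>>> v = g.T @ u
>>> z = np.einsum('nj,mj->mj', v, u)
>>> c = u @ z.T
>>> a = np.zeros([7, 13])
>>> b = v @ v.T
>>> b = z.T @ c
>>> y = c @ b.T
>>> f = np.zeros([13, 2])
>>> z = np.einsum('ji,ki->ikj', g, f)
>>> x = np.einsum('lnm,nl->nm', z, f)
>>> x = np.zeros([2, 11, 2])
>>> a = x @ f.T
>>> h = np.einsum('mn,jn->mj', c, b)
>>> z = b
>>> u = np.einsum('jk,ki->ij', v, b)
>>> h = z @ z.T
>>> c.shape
(7, 7)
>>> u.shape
(7, 2)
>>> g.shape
(7, 2)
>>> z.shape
(19, 7)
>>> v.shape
(2, 19)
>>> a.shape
(2, 11, 13)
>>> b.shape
(19, 7)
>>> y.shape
(7, 19)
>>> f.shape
(13, 2)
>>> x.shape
(2, 11, 2)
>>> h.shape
(19, 19)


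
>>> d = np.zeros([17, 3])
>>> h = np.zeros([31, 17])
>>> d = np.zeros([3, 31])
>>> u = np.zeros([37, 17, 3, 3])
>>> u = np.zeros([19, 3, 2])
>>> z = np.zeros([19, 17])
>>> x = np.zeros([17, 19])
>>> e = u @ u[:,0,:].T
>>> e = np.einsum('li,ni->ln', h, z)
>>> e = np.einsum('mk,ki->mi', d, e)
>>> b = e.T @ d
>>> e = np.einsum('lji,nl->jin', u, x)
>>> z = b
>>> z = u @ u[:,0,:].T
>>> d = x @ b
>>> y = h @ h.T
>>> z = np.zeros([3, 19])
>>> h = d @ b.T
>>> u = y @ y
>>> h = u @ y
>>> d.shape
(17, 31)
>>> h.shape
(31, 31)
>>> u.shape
(31, 31)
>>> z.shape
(3, 19)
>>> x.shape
(17, 19)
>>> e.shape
(3, 2, 17)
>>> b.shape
(19, 31)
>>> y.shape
(31, 31)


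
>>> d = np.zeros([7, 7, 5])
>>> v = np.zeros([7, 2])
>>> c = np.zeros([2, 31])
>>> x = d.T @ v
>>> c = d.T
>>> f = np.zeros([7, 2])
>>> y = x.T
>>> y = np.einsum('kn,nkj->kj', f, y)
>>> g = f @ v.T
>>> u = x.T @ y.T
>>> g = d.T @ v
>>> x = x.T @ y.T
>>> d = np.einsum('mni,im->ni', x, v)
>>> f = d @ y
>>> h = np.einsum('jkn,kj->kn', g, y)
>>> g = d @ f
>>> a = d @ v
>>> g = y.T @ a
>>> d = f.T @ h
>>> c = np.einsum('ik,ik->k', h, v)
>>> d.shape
(5, 2)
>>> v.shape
(7, 2)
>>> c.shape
(2,)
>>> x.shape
(2, 7, 7)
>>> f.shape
(7, 5)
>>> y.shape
(7, 5)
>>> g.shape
(5, 2)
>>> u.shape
(2, 7, 7)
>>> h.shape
(7, 2)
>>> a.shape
(7, 2)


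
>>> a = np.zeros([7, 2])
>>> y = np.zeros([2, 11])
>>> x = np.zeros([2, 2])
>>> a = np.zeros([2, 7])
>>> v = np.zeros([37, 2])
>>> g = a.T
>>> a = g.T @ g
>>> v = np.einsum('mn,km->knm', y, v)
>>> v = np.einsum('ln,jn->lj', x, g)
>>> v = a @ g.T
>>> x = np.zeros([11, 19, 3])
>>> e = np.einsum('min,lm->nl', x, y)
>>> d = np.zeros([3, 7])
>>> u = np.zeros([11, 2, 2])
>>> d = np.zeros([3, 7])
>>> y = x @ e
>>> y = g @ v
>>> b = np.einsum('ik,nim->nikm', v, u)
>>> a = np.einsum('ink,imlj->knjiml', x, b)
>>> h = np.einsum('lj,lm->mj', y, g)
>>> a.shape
(3, 19, 2, 11, 2, 7)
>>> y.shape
(7, 7)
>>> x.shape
(11, 19, 3)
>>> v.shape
(2, 7)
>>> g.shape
(7, 2)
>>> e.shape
(3, 2)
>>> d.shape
(3, 7)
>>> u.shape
(11, 2, 2)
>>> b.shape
(11, 2, 7, 2)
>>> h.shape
(2, 7)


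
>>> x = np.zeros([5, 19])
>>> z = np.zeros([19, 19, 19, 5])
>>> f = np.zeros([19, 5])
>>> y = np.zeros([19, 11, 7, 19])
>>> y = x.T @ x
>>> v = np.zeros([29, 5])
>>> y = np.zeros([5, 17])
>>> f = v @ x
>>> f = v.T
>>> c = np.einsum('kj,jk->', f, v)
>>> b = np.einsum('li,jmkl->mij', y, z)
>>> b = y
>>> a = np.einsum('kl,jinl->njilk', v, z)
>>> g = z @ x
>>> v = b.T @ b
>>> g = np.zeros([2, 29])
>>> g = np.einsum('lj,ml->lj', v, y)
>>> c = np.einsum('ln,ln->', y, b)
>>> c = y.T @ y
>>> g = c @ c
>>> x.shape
(5, 19)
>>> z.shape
(19, 19, 19, 5)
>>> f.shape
(5, 29)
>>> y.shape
(5, 17)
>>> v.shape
(17, 17)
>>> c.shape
(17, 17)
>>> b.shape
(5, 17)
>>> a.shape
(19, 19, 19, 5, 29)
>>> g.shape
(17, 17)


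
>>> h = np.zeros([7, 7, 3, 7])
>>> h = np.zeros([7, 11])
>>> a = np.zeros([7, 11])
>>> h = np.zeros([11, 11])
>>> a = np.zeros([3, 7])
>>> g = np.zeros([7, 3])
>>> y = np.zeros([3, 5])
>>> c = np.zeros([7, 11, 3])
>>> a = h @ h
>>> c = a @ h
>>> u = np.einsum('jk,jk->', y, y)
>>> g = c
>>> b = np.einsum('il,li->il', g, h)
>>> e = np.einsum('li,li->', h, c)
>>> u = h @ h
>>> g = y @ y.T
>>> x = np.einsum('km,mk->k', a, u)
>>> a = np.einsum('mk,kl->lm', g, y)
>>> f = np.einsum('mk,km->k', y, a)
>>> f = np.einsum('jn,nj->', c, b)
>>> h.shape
(11, 11)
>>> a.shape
(5, 3)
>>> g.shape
(3, 3)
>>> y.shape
(3, 5)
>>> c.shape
(11, 11)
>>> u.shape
(11, 11)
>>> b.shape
(11, 11)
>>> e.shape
()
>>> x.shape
(11,)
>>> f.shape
()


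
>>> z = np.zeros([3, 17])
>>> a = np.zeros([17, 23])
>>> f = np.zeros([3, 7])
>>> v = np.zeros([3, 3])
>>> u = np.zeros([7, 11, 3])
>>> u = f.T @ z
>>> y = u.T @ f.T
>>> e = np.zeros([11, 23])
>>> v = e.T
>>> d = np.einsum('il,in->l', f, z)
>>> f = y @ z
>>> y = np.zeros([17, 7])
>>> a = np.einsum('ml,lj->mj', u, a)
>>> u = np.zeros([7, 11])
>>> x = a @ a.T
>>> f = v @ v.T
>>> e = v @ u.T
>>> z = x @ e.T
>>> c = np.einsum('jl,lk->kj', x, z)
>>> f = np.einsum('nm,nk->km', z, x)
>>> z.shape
(7, 23)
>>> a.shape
(7, 23)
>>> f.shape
(7, 23)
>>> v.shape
(23, 11)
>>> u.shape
(7, 11)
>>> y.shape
(17, 7)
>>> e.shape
(23, 7)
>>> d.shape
(7,)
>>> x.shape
(7, 7)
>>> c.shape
(23, 7)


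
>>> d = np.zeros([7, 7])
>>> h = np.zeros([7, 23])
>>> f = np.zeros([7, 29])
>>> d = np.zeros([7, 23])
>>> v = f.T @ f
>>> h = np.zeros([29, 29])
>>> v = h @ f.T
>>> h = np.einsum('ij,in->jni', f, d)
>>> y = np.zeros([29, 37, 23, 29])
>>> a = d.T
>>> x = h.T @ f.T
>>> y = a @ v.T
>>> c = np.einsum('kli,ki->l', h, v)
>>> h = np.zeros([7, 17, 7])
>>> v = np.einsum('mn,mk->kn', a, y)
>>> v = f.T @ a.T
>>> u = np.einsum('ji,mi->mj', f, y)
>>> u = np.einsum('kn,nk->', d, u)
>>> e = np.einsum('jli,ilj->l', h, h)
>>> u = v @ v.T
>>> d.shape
(7, 23)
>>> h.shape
(7, 17, 7)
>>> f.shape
(7, 29)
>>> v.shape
(29, 23)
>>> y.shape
(23, 29)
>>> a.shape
(23, 7)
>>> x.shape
(7, 23, 7)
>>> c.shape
(23,)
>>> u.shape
(29, 29)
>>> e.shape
(17,)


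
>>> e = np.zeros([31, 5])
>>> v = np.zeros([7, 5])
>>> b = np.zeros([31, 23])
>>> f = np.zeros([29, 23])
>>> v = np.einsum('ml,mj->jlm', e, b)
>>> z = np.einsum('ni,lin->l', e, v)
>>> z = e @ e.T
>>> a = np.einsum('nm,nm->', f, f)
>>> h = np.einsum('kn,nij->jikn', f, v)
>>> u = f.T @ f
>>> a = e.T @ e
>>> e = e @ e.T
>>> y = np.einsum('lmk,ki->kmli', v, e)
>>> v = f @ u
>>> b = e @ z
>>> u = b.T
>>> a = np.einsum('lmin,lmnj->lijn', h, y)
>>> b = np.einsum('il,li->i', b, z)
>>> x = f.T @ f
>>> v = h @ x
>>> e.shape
(31, 31)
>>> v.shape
(31, 5, 29, 23)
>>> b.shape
(31,)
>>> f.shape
(29, 23)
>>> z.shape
(31, 31)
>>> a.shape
(31, 29, 31, 23)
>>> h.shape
(31, 5, 29, 23)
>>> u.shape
(31, 31)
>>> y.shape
(31, 5, 23, 31)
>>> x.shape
(23, 23)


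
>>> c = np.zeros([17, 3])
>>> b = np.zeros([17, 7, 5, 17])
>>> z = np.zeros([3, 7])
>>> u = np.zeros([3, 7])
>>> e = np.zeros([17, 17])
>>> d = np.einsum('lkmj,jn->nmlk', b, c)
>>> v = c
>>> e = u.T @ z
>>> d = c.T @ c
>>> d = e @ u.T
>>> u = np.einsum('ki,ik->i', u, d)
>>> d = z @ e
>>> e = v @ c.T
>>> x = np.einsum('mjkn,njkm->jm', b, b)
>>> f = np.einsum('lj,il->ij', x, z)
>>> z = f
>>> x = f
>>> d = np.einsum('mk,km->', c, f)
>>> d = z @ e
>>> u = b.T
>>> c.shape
(17, 3)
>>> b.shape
(17, 7, 5, 17)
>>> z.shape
(3, 17)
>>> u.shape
(17, 5, 7, 17)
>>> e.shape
(17, 17)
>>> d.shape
(3, 17)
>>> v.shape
(17, 3)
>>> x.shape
(3, 17)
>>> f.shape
(3, 17)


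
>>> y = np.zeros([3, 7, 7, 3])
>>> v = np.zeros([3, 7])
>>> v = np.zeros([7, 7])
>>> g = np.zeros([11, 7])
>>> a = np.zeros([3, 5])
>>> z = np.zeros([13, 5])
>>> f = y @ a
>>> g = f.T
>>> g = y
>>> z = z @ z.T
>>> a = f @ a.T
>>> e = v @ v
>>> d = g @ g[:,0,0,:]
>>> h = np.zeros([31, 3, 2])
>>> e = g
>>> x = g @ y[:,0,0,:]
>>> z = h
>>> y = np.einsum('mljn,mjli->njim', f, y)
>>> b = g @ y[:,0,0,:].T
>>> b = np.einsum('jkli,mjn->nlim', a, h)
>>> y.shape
(5, 7, 3, 3)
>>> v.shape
(7, 7)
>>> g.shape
(3, 7, 7, 3)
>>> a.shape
(3, 7, 7, 3)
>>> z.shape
(31, 3, 2)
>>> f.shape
(3, 7, 7, 5)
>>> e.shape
(3, 7, 7, 3)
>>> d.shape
(3, 7, 7, 3)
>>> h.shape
(31, 3, 2)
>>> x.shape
(3, 7, 7, 3)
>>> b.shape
(2, 7, 3, 31)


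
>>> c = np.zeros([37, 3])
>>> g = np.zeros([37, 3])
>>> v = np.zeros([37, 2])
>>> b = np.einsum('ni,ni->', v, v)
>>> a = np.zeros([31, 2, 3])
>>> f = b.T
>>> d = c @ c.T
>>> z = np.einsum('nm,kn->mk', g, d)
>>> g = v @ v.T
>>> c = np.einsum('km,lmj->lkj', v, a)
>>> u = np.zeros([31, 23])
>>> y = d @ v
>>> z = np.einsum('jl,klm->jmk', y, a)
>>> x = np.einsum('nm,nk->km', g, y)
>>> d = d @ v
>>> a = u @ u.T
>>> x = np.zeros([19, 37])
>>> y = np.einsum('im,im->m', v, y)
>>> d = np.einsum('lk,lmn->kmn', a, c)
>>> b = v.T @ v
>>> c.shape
(31, 37, 3)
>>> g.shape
(37, 37)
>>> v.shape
(37, 2)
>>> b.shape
(2, 2)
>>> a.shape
(31, 31)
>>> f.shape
()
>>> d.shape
(31, 37, 3)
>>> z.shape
(37, 3, 31)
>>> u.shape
(31, 23)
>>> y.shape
(2,)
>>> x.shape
(19, 37)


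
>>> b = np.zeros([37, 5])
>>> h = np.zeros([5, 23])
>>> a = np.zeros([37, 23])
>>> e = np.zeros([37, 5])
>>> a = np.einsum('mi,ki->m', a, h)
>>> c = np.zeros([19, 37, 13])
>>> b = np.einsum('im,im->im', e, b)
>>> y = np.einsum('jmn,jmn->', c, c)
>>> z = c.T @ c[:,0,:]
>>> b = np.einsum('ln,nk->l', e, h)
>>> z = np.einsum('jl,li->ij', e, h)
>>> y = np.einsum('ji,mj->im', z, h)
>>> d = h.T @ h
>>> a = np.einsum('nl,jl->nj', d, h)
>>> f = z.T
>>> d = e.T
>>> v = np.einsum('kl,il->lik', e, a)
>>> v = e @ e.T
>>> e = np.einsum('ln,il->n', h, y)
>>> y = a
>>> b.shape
(37,)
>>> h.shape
(5, 23)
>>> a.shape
(23, 5)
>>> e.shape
(23,)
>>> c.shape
(19, 37, 13)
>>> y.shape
(23, 5)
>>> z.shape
(23, 37)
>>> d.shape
(5, 37)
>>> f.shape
(37, 23)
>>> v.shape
(37, 37)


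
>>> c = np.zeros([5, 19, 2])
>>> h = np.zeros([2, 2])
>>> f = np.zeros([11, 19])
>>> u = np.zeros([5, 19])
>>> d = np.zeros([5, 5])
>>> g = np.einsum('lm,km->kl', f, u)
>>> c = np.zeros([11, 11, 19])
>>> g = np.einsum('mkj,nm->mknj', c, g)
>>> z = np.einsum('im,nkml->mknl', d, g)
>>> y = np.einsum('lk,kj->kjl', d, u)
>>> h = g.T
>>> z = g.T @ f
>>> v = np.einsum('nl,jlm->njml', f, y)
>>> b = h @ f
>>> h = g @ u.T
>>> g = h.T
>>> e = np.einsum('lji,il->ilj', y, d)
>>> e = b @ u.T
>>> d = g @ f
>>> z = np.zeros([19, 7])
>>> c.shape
(11, 11, 19)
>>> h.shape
(11, 11, 5, 5)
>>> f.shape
(11, 19)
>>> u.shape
(5, 19)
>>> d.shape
(5, 5, 11, 19)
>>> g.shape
(5, 5, 11, 11)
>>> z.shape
(19, 7)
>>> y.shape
(5, 19, 5)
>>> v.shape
(11, 5, 5, 19)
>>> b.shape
(19, 5, 11, 19)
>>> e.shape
(19, 5, 11, 5)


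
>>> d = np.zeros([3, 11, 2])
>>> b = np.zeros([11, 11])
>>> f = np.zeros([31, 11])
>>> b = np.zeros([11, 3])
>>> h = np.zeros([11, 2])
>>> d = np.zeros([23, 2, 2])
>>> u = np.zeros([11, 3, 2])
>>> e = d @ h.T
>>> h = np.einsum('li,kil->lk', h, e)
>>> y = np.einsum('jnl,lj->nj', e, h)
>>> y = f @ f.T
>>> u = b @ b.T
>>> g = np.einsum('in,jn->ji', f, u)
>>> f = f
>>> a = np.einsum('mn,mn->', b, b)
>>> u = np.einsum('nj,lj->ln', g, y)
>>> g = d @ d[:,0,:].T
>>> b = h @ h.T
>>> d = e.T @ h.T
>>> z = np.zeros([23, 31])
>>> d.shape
(11, 2, 11)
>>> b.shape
(11, 11)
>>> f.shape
(31, 11)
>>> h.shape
(11, 23)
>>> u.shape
(31, 11)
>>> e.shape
(23, 2, 11)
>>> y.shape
(31, 31)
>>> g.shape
(23, 2, 23)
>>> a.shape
()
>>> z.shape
(23, 31)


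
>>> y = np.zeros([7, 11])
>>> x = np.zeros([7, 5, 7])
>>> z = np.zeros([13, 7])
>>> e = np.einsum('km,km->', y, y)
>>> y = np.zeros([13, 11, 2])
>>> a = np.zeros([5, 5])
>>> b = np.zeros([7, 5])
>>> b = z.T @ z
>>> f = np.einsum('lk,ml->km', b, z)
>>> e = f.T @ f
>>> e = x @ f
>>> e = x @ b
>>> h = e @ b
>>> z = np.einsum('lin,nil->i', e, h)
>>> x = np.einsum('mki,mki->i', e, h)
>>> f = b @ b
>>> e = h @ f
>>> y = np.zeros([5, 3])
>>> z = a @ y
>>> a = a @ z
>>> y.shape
(5, 3)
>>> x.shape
(7,)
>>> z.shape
(5, 3)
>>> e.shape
(7, 5, 7)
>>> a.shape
(5, 3)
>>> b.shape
(7, 7)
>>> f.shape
(7, 7)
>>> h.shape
(7, 5, 7)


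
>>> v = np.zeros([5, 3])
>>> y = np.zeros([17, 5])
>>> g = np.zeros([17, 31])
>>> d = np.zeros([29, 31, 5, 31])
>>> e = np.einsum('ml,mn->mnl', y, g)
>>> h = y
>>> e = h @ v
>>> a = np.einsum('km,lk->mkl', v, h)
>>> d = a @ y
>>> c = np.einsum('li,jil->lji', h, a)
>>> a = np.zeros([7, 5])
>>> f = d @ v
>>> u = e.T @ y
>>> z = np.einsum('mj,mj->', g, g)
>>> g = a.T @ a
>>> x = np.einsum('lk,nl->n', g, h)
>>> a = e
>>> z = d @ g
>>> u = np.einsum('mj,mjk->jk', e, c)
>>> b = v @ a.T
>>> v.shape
(5, 3)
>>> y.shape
(17, 5)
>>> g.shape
(5, 5)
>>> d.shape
(3, 5, 5)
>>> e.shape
(17, 3)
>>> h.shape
(17, 5)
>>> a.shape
(17, 3)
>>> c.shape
(17, 3, 5)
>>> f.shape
(3, 5, 3)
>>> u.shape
(3, 5)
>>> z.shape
(3, 5, 5)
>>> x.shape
(17,)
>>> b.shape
(5, 17)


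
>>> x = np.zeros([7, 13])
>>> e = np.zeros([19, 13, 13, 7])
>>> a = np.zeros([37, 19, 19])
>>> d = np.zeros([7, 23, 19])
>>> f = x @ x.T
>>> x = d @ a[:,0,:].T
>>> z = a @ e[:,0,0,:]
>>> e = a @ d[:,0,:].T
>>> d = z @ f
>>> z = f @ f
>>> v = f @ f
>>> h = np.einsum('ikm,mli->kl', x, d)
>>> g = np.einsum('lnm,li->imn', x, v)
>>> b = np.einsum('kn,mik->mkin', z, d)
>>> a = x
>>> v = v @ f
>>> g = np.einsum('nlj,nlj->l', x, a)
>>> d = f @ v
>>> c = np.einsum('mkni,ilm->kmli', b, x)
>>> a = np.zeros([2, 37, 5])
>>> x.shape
(7, 23, 37)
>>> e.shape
(37, 19, 7)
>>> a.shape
(2, 37, 5)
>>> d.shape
(7, 7)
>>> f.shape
(7, 7)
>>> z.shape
(7, 7)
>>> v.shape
(7, 7)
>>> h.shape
(23, 19)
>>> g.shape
(23,)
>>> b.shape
(37, 7, 19, 7)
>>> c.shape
(7, 37, 23, 7)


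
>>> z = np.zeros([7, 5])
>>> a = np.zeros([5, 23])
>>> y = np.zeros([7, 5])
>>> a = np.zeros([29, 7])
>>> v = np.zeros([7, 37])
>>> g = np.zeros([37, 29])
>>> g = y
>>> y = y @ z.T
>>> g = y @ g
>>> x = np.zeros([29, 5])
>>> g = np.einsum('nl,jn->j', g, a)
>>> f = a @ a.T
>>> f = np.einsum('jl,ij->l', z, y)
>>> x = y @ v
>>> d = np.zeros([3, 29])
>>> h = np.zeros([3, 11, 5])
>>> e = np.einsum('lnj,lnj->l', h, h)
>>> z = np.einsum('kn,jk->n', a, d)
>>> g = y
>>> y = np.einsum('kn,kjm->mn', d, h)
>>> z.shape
(7,)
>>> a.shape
(29, 7)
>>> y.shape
(5, 29)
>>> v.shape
(7, 37)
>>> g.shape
(7, 7)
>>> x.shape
(7, 37)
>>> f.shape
(5,)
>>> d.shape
(3, 29)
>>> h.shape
(3, 11, 5)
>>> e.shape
(3,)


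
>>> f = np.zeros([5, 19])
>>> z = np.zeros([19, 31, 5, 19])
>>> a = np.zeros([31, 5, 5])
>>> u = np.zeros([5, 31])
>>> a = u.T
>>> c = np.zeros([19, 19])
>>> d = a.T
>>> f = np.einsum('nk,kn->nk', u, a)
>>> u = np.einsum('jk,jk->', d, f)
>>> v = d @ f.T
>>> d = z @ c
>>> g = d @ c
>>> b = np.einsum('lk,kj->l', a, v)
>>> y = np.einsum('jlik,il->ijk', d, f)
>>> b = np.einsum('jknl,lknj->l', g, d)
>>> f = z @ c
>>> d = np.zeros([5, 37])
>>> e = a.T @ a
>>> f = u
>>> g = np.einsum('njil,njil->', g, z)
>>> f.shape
()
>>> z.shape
(19, 31, 5, 19)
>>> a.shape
(31, 5)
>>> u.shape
()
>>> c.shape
(19, 19)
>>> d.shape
(5, 37)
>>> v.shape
(5, 5)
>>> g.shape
()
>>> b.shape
(19,)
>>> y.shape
(5, 19, 19)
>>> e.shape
(5, 5)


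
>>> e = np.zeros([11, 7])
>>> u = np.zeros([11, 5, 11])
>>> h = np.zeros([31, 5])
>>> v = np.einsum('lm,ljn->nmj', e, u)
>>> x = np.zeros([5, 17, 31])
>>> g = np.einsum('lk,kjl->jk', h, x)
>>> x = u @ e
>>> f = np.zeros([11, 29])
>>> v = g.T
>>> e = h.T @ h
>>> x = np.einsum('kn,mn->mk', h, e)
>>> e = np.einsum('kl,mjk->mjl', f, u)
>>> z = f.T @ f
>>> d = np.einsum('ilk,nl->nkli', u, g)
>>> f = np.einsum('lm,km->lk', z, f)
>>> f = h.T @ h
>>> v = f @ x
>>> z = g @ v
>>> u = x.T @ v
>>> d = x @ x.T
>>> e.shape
(11, 5, 29)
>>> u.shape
(31, 31)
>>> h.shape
(31, 5)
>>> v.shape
(5, 31)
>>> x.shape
(5, 31)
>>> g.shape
(17, 5)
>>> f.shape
(5, 5)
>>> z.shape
(17, 31)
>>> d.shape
(5, 5)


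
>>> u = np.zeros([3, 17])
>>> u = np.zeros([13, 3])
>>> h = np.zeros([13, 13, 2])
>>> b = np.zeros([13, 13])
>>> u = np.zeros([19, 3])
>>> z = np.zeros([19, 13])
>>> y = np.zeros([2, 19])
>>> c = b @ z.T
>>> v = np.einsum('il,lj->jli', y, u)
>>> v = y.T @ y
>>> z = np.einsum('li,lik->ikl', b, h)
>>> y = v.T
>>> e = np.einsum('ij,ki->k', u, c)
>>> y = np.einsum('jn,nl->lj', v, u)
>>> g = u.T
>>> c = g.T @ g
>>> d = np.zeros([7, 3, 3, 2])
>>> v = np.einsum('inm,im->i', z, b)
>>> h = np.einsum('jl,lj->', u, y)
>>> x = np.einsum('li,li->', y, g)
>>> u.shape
(19, 3)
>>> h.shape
()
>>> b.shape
(13, 13)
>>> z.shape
(13, 2, 13)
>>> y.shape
(3, 19)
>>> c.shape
(19, 19)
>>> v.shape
(13,)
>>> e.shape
(13,)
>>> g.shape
(3, 19)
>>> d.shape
(7, 3, 3, 2)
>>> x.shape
()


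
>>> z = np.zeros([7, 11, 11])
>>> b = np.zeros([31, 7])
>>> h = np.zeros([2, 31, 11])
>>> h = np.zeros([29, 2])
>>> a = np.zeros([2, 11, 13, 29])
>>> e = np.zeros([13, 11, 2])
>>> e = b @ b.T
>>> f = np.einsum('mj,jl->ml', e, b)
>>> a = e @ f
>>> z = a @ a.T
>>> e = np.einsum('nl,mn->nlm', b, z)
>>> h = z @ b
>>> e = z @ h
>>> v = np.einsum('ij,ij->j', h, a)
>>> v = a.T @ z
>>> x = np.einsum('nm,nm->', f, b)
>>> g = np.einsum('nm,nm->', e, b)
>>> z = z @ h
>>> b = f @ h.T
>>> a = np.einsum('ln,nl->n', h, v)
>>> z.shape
(31, 7)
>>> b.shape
(31, 31)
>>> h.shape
(31, 7)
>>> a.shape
(7,)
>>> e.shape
(31, 7)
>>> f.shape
(31, 7)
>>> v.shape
(7, 31)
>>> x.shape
()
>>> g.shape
()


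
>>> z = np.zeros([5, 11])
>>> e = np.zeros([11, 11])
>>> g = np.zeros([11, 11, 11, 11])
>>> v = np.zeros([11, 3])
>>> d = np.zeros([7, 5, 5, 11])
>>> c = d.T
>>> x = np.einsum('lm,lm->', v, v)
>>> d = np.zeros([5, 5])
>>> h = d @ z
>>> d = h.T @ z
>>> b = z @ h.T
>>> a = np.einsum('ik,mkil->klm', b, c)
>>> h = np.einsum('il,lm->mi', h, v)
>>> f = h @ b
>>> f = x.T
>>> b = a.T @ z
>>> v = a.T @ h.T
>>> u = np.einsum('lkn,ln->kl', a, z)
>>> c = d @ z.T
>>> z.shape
(5, 11)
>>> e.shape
(11, 11)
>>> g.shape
(11, 11, 11, 11)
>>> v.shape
(11, 7, 3)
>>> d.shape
(11, 11)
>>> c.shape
(11, 5)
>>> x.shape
()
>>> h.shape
(3, 5)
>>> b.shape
(11, 7, 11)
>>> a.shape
(5, 7, 11)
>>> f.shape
()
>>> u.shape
(7, 5)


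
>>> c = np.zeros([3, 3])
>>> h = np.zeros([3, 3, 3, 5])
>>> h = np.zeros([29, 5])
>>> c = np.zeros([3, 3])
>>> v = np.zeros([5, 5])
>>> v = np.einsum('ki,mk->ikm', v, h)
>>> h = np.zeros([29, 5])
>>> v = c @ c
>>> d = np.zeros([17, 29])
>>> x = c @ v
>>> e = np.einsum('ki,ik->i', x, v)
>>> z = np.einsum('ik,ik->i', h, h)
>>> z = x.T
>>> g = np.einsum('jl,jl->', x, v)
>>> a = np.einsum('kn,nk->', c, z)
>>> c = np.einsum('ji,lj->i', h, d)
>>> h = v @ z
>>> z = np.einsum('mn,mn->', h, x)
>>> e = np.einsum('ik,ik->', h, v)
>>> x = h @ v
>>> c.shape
(5,)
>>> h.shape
(3, 3)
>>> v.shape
(3, 3)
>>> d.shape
(17, 29)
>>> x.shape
(3, 3)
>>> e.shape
()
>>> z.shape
()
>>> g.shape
()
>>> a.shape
()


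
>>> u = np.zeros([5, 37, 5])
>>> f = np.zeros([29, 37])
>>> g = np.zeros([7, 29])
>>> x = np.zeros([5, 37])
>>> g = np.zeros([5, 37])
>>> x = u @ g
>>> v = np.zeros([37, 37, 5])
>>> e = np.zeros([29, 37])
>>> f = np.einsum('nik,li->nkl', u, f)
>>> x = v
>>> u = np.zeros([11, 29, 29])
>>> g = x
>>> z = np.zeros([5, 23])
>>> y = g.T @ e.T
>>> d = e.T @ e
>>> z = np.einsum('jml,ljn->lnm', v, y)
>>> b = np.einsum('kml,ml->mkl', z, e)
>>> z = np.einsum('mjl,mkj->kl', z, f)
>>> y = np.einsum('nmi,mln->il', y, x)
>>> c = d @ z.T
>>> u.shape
(11, 29, 29)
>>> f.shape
(5, 5, 29)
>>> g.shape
(37, 37, 5)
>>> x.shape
(37, 37, 5)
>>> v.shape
(37, 37, 5)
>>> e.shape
(29, 37)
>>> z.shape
(5, 37)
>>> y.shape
(29, 37)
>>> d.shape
(37, 37)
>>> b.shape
(29, 5, 37)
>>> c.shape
(37, 5)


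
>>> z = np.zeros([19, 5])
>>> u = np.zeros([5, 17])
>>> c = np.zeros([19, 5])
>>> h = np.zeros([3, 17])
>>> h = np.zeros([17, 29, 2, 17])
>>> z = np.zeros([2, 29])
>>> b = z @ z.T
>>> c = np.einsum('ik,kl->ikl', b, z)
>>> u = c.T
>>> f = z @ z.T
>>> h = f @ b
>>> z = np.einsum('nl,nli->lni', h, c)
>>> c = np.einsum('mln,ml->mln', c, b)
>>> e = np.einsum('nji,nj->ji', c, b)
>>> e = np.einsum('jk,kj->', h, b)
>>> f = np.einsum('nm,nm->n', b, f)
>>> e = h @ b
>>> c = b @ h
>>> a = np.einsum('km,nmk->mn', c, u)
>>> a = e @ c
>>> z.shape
(2, 2, 29)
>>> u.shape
(29, 2, 2)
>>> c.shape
(2, 2)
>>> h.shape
(2, 2)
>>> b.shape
(2, 2)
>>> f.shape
(2,)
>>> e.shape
(2, 2)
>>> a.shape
(2, 2)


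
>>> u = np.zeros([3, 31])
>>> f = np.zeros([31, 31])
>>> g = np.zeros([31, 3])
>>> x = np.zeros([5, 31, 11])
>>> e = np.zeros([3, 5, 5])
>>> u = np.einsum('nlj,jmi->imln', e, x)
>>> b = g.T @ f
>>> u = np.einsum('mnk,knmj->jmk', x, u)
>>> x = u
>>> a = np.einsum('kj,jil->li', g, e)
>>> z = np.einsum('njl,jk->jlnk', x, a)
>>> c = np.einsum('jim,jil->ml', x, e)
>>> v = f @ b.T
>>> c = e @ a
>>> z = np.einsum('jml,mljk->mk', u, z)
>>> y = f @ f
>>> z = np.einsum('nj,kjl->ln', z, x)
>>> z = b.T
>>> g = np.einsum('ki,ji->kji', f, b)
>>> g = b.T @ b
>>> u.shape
(3, 5, 11)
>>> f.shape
(31, 31)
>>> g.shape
(31, 31)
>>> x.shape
(3, 5, 11)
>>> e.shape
(3, 5, 5)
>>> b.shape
(3, 31)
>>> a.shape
(5, 5)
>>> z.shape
(31, 3)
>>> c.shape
(3, 5, 5)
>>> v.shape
(31, 3)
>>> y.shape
(31, 31)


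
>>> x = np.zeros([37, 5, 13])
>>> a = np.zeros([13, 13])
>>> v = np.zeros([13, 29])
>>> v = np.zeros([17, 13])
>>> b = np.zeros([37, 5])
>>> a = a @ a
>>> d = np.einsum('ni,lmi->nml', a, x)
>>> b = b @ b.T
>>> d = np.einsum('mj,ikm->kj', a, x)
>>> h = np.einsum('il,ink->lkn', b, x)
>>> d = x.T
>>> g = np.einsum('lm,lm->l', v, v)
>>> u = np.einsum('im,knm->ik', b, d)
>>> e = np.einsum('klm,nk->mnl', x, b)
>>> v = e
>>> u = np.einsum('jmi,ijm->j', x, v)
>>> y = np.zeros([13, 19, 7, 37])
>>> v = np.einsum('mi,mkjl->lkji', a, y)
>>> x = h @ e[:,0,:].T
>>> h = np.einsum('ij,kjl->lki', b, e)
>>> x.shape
(37, 13, 13)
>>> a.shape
(13, 13)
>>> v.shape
(37, 19, 7, 13)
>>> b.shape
(37, 37)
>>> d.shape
(13, 5, 37)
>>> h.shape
(5, 13, 37)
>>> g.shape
(17,)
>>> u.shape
(37,)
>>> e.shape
(13, 37, 5)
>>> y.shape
(13, 19, 7, 37)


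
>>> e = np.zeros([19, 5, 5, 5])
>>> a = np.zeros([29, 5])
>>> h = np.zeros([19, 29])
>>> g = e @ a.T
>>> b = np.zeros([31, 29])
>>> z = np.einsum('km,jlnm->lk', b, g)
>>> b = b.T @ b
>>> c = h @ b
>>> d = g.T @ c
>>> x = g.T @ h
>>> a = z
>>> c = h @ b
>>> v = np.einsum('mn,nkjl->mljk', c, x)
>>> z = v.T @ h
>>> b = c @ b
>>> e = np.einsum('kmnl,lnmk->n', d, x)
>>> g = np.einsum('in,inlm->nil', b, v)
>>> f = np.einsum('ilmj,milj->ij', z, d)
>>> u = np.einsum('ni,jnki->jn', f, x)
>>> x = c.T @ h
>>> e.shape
(5,)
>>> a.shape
(5, 31)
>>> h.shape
(19, 29)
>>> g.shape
(29, 19, 5)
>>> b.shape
(19, 29)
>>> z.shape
(5, 5, 29, 29)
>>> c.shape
(19, 29)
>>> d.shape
(29, 5, 5, 29)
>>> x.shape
(29, 29)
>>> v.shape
(19, 29, 5, 5)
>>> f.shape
(5, 29)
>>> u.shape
(29, 5)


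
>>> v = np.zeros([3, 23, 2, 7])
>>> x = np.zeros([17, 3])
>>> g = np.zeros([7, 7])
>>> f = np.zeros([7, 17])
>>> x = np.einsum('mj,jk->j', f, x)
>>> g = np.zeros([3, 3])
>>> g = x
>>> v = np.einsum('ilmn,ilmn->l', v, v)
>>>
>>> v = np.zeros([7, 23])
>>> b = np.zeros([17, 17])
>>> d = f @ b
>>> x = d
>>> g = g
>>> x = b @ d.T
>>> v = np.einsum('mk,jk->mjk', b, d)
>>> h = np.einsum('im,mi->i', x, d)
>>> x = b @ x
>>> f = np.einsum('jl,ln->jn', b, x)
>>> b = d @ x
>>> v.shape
(17, 7, 17)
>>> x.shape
(17, 7)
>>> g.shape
(17,)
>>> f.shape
(17, 7)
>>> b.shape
(7, 7)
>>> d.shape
(7, 17)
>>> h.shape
(17,)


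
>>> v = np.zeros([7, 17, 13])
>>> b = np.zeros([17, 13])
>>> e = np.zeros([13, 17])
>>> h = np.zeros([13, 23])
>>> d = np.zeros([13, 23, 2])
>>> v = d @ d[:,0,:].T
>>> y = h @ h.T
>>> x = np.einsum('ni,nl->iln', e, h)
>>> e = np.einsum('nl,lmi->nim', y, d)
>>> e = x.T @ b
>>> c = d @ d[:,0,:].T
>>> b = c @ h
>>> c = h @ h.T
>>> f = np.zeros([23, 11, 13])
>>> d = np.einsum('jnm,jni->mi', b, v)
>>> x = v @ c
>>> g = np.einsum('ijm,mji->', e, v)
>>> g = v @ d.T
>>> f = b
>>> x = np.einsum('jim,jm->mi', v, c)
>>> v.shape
(13, 23, 13)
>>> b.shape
(13, 23, 23)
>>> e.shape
(13, 23, 13)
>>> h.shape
(13, 23)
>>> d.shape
(23, 13)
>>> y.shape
(13, 13)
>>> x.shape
(13, 23)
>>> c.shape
(13, 13)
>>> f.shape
(13, 23, 23)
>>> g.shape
(13, 23, 23)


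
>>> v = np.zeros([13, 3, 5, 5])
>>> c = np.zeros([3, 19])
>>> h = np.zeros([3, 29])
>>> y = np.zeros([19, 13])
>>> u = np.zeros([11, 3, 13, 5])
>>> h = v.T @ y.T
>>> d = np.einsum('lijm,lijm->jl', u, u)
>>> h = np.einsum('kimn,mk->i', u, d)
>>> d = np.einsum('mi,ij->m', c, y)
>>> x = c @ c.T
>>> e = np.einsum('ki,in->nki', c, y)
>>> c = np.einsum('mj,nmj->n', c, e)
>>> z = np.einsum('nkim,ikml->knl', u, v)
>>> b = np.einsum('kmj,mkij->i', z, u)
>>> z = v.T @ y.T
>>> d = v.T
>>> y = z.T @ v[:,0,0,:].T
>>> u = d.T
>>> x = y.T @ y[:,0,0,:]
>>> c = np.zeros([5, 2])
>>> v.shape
(13, 3, 5, 5)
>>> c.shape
(5, 2)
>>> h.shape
(3,)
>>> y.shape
(19, 3, 5, 13)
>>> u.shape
(13, 3, 5, 5)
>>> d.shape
(5, 5, 3, 13)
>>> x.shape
(13, 5, 3, 13)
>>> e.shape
(13, 3, 19)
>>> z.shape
(5, 5, 3, 19)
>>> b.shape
(13,)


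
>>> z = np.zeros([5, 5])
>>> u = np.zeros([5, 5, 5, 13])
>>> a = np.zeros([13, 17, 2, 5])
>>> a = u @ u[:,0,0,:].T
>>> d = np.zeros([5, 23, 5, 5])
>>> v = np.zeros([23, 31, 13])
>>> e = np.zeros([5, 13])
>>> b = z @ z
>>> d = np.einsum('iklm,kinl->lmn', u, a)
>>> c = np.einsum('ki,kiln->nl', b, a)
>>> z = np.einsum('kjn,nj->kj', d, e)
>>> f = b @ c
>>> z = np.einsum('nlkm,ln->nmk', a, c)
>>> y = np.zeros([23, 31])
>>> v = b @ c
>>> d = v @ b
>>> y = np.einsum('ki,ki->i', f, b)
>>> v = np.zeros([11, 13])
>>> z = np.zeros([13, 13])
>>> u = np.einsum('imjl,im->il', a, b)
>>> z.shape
(13, 13)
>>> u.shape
(5, 5)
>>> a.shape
(5, 5, 5, 5)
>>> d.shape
(5, 5)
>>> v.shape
(11, 13)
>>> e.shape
(5, 13)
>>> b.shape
(5, 5)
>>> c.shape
(5, 5)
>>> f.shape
(5, 5)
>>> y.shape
(5,)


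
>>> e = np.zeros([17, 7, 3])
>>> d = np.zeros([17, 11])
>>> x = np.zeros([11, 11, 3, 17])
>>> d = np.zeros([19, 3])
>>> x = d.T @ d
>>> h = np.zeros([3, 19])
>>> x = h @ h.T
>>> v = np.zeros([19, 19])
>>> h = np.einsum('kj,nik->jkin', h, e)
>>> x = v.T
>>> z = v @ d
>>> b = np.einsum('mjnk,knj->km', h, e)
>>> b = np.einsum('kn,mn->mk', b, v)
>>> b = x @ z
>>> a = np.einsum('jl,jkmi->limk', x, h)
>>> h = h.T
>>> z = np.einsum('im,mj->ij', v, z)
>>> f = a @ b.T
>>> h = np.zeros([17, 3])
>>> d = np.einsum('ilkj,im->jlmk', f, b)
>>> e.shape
(17, 7, 3)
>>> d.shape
(19, 17, 3, 7)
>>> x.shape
(19, 19)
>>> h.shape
(17, 3)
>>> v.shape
(19, 19)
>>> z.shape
(19, 3)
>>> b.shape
(19, 3)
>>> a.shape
(19, 17, 7, 3)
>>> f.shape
(19, 17, 7, 19)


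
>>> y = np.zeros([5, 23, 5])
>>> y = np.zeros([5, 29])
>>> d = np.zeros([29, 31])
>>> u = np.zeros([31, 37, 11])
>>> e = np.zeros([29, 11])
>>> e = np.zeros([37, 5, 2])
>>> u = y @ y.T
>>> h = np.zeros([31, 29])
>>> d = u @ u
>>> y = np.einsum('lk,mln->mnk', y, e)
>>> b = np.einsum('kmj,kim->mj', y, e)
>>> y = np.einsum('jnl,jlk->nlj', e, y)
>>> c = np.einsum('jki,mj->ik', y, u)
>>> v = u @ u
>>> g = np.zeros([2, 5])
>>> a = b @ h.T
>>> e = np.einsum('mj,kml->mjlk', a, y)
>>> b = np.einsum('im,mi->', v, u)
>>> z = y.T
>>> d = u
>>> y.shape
(5, 2, 37)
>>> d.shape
(5, 5)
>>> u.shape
(5, 5)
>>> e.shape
(2, 31, 37, 5)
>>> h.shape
(31, 29)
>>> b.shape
()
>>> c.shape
(37, 2)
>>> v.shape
(5, 5)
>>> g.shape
(2, 5)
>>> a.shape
(2, 31)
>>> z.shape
(37, 2, 5)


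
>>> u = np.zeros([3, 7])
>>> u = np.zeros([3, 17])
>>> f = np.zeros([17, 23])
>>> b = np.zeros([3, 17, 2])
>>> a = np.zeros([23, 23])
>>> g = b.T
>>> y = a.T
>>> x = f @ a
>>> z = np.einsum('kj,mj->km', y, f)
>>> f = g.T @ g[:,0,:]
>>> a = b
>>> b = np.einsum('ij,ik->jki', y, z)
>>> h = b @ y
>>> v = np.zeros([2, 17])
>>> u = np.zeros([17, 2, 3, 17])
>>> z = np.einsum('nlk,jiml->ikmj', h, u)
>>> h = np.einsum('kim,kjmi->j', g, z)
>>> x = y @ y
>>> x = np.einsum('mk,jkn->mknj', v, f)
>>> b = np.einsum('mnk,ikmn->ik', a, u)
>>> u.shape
(17, 2, 3, 17)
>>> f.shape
(3, 17, 3)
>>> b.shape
(17, 2)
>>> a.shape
(3, 17, 2)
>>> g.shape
(2, 17, 3)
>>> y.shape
(23, 23)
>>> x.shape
(2, 17, 3, 3)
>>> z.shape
(2, 23, 3, 17)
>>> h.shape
(23,)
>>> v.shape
(2, 17)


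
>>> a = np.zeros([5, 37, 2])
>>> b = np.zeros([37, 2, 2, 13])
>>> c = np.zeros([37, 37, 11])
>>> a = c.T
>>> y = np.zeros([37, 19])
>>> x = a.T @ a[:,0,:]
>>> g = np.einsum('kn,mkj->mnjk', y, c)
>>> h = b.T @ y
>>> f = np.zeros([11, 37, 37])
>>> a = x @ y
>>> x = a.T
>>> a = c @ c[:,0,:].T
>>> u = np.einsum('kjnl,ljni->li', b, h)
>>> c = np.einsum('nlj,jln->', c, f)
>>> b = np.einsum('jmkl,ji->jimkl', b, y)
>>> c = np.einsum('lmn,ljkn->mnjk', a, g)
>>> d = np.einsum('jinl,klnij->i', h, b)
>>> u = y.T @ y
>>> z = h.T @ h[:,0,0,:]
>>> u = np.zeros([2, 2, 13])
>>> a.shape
(37, 37, 37)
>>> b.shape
(37, 19, 2, 2, 13)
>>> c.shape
(37, 37, 19, 11)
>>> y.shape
(37, 19)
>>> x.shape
(19, 37, 37)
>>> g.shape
(37, 19, 11, 37)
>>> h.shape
(13, 2, 2, 19)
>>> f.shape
(11, 37, 37)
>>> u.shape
(2, 2, 13)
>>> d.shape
(2,)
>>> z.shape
(19, 2, 2, 19)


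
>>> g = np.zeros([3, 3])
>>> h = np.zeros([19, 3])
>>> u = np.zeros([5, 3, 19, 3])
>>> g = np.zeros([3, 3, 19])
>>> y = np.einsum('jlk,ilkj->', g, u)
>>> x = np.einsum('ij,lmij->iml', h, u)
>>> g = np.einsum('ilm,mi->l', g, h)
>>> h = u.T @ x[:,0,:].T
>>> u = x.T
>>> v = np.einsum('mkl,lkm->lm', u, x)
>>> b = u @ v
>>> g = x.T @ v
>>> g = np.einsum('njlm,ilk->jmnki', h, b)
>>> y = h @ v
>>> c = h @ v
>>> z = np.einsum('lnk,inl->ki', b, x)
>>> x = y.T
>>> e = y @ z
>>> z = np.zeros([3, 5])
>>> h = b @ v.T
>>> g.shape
(19, 19, 3, 5, 5)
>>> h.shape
(5, 3, 19)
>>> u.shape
(5, 3, 19)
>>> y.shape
(3, 19, 3, 5)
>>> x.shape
(5, 3, 19, 3)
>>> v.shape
(19, 5)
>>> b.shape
(5, 3, 5)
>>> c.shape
(3, 19, 3, 5)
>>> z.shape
(3, 5)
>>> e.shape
(3, 19, 3, 19)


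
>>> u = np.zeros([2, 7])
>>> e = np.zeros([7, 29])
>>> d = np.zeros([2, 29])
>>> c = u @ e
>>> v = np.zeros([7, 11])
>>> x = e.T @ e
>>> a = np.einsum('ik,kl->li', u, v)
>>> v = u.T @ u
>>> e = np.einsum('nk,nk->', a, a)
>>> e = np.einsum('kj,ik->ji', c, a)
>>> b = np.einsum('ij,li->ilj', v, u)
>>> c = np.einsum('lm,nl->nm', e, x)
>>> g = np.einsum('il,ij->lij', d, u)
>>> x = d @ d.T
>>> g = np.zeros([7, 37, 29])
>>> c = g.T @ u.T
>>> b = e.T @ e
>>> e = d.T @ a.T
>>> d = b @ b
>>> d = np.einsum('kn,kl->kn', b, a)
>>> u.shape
(2, 7)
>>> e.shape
(29, 11)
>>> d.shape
(11, 11)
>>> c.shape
(29, 37, 2)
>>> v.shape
(7, 7)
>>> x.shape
(2, 2)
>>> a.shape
(11, 2)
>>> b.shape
(11, 11)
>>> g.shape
(7, 37, 29)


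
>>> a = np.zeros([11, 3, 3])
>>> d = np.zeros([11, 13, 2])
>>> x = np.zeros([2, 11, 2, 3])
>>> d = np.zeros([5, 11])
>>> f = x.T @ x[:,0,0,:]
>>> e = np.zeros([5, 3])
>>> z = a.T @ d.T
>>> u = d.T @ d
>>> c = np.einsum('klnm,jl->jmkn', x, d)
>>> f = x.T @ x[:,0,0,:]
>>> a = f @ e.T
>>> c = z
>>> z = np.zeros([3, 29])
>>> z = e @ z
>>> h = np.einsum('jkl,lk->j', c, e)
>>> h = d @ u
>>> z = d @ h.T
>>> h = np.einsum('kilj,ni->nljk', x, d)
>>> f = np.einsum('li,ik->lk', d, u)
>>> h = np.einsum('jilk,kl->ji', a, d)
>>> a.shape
(3, 2, 11, 5)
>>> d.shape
(5, 11)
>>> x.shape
(2, 11, 2, 3)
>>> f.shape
(5, 11)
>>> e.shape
(5, 3)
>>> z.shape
(5, 5)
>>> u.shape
(11, 11)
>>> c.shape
(3, 3, 5)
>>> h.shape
(3, 2)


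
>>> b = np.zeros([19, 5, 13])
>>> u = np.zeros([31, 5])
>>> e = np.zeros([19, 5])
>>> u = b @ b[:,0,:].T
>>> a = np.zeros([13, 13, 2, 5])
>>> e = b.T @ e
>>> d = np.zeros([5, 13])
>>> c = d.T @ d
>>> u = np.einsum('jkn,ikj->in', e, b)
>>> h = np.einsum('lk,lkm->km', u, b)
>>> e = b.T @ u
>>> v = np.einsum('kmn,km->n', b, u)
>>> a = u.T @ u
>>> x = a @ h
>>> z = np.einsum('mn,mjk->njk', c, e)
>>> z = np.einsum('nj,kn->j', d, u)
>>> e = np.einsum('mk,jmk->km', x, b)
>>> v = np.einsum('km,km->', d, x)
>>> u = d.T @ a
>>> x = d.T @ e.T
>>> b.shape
(19, 5, 13)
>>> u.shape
(13, 5)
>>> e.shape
(13, 5)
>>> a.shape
(5, 5)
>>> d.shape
(5, 13)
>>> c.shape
(13, 13)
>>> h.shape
(5, 13)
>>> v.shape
()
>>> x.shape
(13, 13)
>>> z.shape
(13,)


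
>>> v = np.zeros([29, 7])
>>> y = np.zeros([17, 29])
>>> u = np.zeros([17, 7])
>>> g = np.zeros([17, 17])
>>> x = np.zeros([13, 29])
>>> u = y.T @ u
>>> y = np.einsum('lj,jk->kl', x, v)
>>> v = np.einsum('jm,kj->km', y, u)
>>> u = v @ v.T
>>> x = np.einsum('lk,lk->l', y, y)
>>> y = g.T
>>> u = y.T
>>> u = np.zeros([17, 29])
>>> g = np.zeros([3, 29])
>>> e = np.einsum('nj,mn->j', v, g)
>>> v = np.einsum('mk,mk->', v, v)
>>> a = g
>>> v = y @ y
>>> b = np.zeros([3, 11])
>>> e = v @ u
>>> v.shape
(17, 17)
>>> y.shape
(17, 17)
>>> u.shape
(17, 29)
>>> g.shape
(3, 29)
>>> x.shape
(7,)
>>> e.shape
(17, 29)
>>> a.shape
(3, 29)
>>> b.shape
(3, 11)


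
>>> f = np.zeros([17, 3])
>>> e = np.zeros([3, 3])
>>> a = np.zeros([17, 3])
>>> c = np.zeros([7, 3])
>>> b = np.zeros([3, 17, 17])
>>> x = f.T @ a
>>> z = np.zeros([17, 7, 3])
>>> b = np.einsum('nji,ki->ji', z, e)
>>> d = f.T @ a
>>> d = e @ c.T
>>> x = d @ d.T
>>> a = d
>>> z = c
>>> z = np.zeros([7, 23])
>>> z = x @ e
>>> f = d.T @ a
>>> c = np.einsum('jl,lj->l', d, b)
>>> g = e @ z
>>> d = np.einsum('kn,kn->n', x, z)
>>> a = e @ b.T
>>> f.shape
(7, 7)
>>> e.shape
(3, 3)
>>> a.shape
(3, 7)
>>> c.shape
(7,)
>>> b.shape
(7, 3)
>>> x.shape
(3, 3)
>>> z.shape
(3, 3)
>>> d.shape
(3,)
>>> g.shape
(3, 3)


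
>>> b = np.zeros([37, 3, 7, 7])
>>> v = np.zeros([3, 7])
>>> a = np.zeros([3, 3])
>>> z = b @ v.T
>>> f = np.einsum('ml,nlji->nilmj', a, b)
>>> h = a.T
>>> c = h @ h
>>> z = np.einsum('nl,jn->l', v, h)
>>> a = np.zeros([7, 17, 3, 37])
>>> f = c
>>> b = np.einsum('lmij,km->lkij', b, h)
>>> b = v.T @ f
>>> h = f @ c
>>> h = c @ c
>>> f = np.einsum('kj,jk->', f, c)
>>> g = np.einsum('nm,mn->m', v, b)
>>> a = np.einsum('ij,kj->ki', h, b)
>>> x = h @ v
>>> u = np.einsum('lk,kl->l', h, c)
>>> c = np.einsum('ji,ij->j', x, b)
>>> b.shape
(7, 3)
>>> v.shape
(3, 7)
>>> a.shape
(7, 3)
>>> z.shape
(7,)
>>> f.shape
()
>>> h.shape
(3, 3)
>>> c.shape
(3,)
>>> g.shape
(7,)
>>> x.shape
(3, 7)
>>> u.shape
(3,)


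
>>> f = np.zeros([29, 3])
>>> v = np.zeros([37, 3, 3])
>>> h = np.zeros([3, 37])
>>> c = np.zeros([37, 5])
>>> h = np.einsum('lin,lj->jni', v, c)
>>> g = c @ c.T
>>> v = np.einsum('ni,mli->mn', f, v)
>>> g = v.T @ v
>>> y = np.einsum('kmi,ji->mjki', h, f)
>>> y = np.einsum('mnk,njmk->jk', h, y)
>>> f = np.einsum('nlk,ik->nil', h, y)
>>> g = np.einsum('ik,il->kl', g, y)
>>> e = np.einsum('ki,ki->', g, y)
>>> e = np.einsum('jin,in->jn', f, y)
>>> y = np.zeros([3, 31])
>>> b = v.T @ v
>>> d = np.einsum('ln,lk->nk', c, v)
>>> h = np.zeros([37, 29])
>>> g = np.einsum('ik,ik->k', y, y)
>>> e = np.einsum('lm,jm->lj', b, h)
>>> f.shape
(5, 29, 3)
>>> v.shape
(37, 29)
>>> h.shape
(37, 29)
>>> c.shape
(37, 5)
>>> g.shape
(31,)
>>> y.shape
(3, 31)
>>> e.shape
(29, 37)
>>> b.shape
(29, 29)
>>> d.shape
(5, 29)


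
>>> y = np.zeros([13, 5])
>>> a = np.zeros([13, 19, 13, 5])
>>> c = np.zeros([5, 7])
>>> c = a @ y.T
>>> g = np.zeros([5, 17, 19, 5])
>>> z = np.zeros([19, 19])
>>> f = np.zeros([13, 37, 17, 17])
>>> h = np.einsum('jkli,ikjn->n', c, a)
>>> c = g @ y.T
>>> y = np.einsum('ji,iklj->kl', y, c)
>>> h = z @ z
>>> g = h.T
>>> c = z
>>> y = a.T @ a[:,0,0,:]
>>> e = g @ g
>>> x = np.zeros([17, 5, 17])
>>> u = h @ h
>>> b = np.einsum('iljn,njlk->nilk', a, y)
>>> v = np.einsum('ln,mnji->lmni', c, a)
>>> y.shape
(5, 13, 19, 5)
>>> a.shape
(13, 19, 13, 5)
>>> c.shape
(19, 19)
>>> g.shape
(19, 19)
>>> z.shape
(19, 19)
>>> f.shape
(13, 37, 17, 17)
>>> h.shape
(19, 19)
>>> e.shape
(19, 19)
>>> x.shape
(17, 5, 17)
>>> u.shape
(19, 19)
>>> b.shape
(5, 13, 19, 5)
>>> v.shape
(19, 13, 19, 5)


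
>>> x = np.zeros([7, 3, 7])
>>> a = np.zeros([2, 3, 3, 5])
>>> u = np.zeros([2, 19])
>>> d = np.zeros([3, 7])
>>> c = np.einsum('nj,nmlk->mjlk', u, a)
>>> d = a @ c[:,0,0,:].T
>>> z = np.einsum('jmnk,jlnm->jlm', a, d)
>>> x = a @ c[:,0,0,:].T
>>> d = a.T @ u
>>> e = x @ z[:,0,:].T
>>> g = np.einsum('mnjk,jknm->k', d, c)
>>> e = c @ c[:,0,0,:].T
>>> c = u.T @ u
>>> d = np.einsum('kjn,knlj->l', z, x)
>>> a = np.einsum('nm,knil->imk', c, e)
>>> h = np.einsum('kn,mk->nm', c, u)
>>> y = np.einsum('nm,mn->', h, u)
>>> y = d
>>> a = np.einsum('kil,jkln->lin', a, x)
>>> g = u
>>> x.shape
(2, 3, 3, 3)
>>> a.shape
(3, 19, 3)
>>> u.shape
(2, 19)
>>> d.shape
(3,)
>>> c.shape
(19, 19)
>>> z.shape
(2, 3, 3)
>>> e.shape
(3, 19, 3, 3)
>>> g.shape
(2, 19)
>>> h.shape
(19, 2)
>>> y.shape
(3,)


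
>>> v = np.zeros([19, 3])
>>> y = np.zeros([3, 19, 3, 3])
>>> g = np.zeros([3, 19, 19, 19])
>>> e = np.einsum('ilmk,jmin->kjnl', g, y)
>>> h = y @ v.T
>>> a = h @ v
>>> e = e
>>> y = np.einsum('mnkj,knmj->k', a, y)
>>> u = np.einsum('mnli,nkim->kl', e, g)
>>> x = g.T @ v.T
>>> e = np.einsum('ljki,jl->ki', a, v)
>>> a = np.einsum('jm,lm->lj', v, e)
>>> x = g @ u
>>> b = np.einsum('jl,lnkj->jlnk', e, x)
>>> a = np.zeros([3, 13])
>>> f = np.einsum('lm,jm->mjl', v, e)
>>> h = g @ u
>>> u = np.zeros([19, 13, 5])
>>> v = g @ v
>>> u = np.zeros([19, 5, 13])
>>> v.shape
(3, 19, 19, 3)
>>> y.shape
(3,)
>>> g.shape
(3, 19, 19, 19)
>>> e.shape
(3, 3)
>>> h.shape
(3, 19, 19, 3)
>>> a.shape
(3, 13)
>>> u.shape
(19, 5, 13)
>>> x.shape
(3, 19, 19, 3)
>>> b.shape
(3, 3, 19, 19)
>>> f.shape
(3, 3, 19)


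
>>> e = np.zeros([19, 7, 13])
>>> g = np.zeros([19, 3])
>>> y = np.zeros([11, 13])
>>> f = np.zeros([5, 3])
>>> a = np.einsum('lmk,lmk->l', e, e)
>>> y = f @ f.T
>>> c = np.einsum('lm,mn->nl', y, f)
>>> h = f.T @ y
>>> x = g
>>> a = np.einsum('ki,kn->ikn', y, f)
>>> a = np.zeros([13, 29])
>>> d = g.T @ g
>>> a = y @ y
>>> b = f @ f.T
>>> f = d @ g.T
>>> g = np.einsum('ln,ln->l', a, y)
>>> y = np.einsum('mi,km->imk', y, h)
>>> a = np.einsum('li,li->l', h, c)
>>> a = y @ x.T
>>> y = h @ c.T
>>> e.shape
(19, 7, 13)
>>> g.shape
(5,)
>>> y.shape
(3, 3)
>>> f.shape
(3, 19)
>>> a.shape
(5, 5, 19)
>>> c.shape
(3, 5)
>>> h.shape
(3, 5)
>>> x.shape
(19, 3)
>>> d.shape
(3, 3)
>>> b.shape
(5, 5)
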